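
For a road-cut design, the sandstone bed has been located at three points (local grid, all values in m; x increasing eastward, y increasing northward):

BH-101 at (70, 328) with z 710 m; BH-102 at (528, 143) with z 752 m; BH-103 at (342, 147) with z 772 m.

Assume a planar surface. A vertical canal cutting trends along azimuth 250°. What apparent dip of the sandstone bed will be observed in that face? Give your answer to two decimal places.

Two edge vectors: BH-101→BH-102 = (458, -185, 42), BH-101→BH-103 = (272, -181, 62).
Normal n = (BH-101→BH-102) × (BH-101→BH-103) = (-3868, -16972, -32578).
So ∂z/∂x = −n_x/n_z = −0.11873 and ∂z/∂y = −n_y/n_z = −0.52097.
Unit vector along 250° is (sin 250°, cos 250°) = (-0.9397, -0.3420).
Slope in that direction = a·(-0.9397) + b·(-0.3420) = 0.28975.
Apparent dip = arctan|0.28975| = 16.16° (true dip is 28.1°, so apparent ≤ true as expected).

16.16°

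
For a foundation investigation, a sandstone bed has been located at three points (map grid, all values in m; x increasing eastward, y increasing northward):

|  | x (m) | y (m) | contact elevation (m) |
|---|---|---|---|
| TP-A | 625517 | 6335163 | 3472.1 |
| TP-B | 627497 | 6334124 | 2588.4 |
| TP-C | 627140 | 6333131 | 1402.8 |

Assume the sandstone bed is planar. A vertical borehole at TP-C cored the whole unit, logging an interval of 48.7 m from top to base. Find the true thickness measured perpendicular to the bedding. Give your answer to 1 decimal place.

Let the plane be z = a·x + b·y + c.
TP-B−TP-A: 1980a − 1039b = −883.7;  TP-C−TP-A: 1623a − 2032b = −2069.3.
Solving gives a = 0.15161, b = 1.13945.
|∇z| = √(a²+b²) = 1.14949, so dip δ = arctan(1.14949) = 48.98°.
True thickness = vertical thickness × cos δ = 48.7 × cos 48.98° = 32.0 m.

32.0 m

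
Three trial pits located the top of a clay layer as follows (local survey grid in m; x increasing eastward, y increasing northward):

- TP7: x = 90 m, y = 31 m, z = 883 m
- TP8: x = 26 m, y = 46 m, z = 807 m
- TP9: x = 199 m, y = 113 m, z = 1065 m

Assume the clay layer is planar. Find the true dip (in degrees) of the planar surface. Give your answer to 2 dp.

Two edge vectors: TP7→TP8 = (-64, 15, -76), TP7→TP9 = (109, 82, 182).
Normal n = (TP7→TP8) × (TP7→TP9) = (8962, 3364, -6883).
So ∂z/∂x = −n_x/n_z = 1.30205 and ∂z/∂y = −n_y/n_z = 0.48874.
Gradient magnitude |∇z| = √(a² + b²) = √(1.69533 + 0.23887) = 1.39075.
True dip = arctan(1.39075) = 54.28°, dipping toward WSW (azimuth ≈ 249°).

54.28°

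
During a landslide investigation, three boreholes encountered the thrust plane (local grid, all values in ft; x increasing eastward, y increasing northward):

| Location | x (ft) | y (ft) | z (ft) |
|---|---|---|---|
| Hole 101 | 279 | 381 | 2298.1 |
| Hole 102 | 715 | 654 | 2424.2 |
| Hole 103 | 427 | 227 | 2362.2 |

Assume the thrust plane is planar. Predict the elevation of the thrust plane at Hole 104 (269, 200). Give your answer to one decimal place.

Two edge vectors: Hole 101→Hole 102 = (436, 273, 126.1), Hole 101→Hole 103 = (148, -154, 64.1).
Normal n = (Hole 101→Hole 102) × (Hole 101→Hole 103) = (36918.7, -9284.8, -107548).
So ∂z/∂x = −n_x/n_z = 0.34328 and ∂z/∂y = −n_y/n_z = −0.08633.
Intercept c from Hole 101: 2298.1 − 95.77 + 32.89 = 2235.22.
At (269, 200): z = 92.3 − 17.3 + 2235.22 = 2310.3 ft.

2310.3 ft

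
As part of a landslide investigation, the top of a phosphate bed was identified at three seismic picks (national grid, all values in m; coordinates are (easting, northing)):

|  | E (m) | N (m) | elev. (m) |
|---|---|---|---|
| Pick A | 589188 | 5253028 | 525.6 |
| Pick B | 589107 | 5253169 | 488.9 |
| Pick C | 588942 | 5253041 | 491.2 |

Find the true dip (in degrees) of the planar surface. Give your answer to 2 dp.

12.77°

Two edge vectors: Pick A→Pick B = (-81, 141, -36.7), Pick A→Pick C = (-246, 13, -34.4).
Normal n = (Pick A→Pick B) × (Pick A→Pick C) = (-4373.3, 6241.8, 33633).
So ∂z/∂E = −n_x/n_z = 0.13003 and ∂z/∂N = −n_y/n_z = −0.18559.
Gradient magnitude |∇z| = √(a² + b²) = √(0.01691 + 0.03444) = 0.22660.
True dip = arctan(0.22660) = 12.77°, dipping toward NW (azimuth ≈ 325°).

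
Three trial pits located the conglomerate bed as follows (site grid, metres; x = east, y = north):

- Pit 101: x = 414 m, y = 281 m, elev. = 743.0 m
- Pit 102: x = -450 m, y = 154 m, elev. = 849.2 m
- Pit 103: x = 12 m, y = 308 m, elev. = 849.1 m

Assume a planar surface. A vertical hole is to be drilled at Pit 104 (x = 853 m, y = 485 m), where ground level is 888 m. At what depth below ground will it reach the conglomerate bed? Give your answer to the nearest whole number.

107 m

Let the plane be z = a·x + b·y + c.
Pit 102−Pit 101: −864a − 127b = 106.2;  Pit 103−Pit 101: −402a + 27b = 106.1.
Solving gives a = −0.21971, b = 0.65847.
Then c = 743 − a·414 − b·281 = 648.93.
At (853, 485): z_contact = −187.4 + 319.4 + 648.93 = 780.9 m.
Depth below ground = 888 − 780.9 = 107 m.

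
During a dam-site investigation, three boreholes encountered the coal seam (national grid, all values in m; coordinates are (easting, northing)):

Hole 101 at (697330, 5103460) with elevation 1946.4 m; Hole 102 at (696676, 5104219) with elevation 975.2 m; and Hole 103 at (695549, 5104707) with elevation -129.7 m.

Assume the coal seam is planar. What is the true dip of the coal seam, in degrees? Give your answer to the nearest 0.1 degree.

Two edge vectors: Hole 101→Hole 102 = (-654, 759, -971.2), Hole 101→Hole 103 = (-1781, 1247, -2076.1).
Normal n = (Hole 101→Hole 102) × (Hole 101→Hole 103) = (-364673.5, 371937.8, 536241).
So ∂z/∂E = −n_x/n_z = 0.68006 and ∂z/∂N = −n_y/n_z = −0.69360.
Gradient magnitude |∇z| = √(a² + b²) = √(0.46248 + 0.48108) = 0.97137.
True dip = arctan(0.97137) = 44.2°, dipping toward NW (azimuth ≈ 316°).

44.2°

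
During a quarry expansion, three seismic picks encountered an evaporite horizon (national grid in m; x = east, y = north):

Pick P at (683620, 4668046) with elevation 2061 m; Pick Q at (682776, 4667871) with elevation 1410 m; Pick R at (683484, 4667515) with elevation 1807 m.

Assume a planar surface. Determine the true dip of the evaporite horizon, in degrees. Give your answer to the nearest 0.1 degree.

Two edge vectors: Pick P→Pick Q = (-844, -175, -651), Pick P→Pick R = (-136, -531, -254).
Normal n = (Pick P→Pick Q) × (Pick P→Pick R) = (-301231, -125840, 424364).
So ∂z/∂x = −n_x/n_z = 0.70984 and ∂z/∂y = −n_y/n_z = 0.29654.
Gradient magnitude |∇z| = √(a² + b²) = √(0.50387 + 0.08793) = 0.76929.
True dip = arctan(0.76929) = 37.6°, dipping toward WSW (azimuth ≈ 247°).

37.6°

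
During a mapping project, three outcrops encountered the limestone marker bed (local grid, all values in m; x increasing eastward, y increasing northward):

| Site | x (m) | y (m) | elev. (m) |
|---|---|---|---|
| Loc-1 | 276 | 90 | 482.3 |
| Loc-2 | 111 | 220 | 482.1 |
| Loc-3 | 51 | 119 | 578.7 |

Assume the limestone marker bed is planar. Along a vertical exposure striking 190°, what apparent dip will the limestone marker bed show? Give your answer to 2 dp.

36.17°

Let the plane be z = a·x + b·y + c.
Loc-2−Loc-1: −165a + 130b = −0.2;  Loc-3−Loc-1: −225a + 29b = 96.4.
Solving gives a = −0.51248, b = −0.65199.
Unit vector along 190° is (sin 190°, cos 190°) = (-0.1736, -0.9848).
Slope in that direction = a·(-0.1736) + b·(-0.9848) = 0.73108.
Apparent dip = arctan|0.73108| = 36.17° (true dip is 39.7°, so apparent ≤ true as expected).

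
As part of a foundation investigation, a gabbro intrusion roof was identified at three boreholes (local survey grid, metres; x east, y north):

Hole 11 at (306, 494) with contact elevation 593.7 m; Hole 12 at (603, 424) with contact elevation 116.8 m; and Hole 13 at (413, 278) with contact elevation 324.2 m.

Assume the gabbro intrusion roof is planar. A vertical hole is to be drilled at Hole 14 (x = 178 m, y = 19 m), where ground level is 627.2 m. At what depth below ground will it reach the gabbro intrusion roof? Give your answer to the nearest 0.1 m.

Let the plane be z = a·x + b·y + c.
Hole 12−Hole 11: 297a − 70b = −476.9;  Hole 13−Hole 11: 107a − 216b = −269.5.
Solving gives a = −1.48504, b = 0.51204.
Then c = 593.7 − a·306 − b·494 = 795.17.
At (178, 19): z_contact = −264.34 + 9.73 + 795.17 = 540.57 m.
Depth below ground = 627.2 − 540.57 = 86.6 m.

86.6 m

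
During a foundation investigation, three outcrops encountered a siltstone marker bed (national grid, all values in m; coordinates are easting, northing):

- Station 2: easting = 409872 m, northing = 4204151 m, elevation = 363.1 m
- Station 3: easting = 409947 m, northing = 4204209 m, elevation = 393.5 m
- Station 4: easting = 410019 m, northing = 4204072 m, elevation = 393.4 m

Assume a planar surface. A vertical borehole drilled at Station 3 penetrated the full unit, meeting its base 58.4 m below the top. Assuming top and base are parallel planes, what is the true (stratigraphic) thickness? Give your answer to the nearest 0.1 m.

Two edge vectors: Station 2→Station 3 = (75, 58, 30.4), Station 2→Station 4 = (147, -79, 30.3).
Normal n = (Station 2→Station 3) × (Station 2→Station 4) = (4159, 2196.3, -14451).
So ∂z/∂easting = −n_x/n_z = 0.28780 and ∂z/∂northing = −n_y/n_z = 0.15198.
|∇z| = √(a²+b²) = 0.32547, so dip δ = arctan(0.32547) = 18.03°.
True thickness = vertical thickness × cos δ = 58.4 × cos 18.03° = 55.5 m.

55.5 m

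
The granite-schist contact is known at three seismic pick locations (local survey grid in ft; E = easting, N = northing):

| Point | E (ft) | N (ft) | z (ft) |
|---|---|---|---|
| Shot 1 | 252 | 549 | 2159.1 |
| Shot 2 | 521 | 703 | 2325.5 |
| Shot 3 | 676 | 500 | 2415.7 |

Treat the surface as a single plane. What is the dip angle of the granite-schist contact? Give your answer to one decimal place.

31.3°

Let the plane be z = a·E + b·N + c.
Shot 2−Shot 1: 269a + 154b = 166.4;  Shot 3−Shot 1: 424a − 49b = 256.6.
Solving gives a = 0.60744, b = 0.01947.
Gradient magnitude |∇z| = √(a² + b²) = √(0.36898 + 0.00038) = 0.60775.
True dip = arctan(0.60775) = 31.3°, dipping toward W (azimuth ≈ 268°).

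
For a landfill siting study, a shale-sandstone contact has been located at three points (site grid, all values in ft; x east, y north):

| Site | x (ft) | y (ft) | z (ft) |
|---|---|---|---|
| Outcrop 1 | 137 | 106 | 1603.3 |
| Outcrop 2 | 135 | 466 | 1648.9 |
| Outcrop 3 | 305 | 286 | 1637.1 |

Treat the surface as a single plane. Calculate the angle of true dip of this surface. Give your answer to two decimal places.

Two edge vectors: Outcrop 1→Outcrop 2 = (-2, 360, 45.6), Outcrop 1→Outcrop 3 = (168, 180, 33.8).
Normal n = (Outcrop 1→Outcrop 2) × (Outcrop 1→Outcrop 3) = (3960, 7728.4, -60840).
So ∂z/∂x = −n_x/n_z = 0.06509 and ∂z/∂y = −n_y/n_z = 0.12703.
Gradient magnitude |∇z| = √(a² + b²) = √(0.00424 + 0.01614) = 0.14273.
True dip = arctan(0.14273) = 8.12°, dipping toward SSW (azimuth ≈ 207°).

8.12°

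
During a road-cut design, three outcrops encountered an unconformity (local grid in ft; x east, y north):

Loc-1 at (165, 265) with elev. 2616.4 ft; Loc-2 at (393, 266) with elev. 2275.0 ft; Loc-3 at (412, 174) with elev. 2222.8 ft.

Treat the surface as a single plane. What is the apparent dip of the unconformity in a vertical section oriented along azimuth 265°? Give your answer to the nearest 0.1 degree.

55.8°

Two edge vectors: Loc-1→Loc-2 = (228, 1, -341.4), Loc-1→Loc-3 = (247, -91, -393.6).
Normal n = (Loc-1→Loc-2) × (Loc-1→Loc-3) = (-31461, 5415, -20995).
So ∂z/∂x = −n_x/n_z = −1.49850 and ∂z/∂y = −n_y/n_z = 0.25792.
Unit vector along 265° is (sin 265°, cos 265°) = (-0.9962, -0.0872).
Slope in that direction = a·(-0.9962) + b·(-0.0872) = 1.47032.
Apparent dip = arctan|1.47032| = 55.8° (true dip is 56.7°, so apparent ≤ true as expected).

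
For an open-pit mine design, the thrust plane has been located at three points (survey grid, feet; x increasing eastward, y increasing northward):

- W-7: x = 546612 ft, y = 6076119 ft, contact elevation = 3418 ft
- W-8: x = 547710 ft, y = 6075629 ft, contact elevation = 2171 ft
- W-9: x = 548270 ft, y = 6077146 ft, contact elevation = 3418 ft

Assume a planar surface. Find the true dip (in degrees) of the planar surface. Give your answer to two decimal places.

Let the plane be z = a·x + b·y + c.
W-8−W-7: 1098a − 490b = −1247;  W-9−W-7: 1658a + 1027b = 0.
Solving gives a = −0.66012, b = 1.06570.
Gradient magnitude |∇z| = √(a² + b²) = √(0.43575 + 1.13571) = 1.25358.
True dip = arctan(1.25358) = 51.42°, dipping toward SSE (azimuth ≈ 148°).

51.42°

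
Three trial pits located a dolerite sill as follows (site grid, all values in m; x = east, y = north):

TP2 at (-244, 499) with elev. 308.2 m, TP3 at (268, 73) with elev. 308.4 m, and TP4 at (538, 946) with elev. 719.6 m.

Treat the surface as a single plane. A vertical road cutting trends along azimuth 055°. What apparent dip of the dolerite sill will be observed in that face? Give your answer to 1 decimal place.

Let the plane be z = a·x + b·y + c.
TP3−TP2: 512a − 426b = 0.2;  TP4−TP2: 782a + 447b = 411.4.
Solving gives a = 0.31201, b = 0.37452.
Unit vector along 055° is (sin 55°, cos 55°) = (0.8192, 0.5736).
Slope in that direction = a·(0.8192) + b·(0.5736) = 0.47040.
Apparent dip = arctan|0.47040| = 25.2° (true dip is 26.0°, so apparent ≤ true as expected).

25.2°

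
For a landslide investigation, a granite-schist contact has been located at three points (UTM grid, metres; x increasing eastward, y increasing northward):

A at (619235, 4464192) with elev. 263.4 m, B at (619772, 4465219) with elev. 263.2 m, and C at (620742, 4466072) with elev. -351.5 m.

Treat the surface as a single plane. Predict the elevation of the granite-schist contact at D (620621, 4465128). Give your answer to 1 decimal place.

Let the plane be z = a·x + b·y + c.
B−A: 537a + 1027b = −0.2;  C−A: 1507a + 1880b = −614.9.
Solving gives a = −1.172815998, b = 0.613049845.
Then c = 263.4 − a·619235 − b·4464192 = −2010260.10.
At (620621, 4465128): z = −727874.2 + 2737346.0 − 2010260.10 = -788.3 m.

-788.3 m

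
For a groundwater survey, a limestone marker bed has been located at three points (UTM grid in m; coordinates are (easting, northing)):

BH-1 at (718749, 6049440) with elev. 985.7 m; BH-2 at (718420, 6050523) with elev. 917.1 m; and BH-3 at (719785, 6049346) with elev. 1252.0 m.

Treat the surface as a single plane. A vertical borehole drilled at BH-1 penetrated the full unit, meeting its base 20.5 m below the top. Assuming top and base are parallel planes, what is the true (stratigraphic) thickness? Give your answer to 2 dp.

19.85 m

Two edge vectors: BH-1→BH-2 = (-329, 1083, -68.6), BH-1→BH-3 = (1036, -94, 266.3).
Normal n = (BH-1→BH-2) × (BH-1→BH-3) = (281954.5, 16543.1, -1091062).
So ∂z/∂E = −n_x/n_z = 0.25842 and ∂z/∂N = −n_y/n_z = 0.01516.
|∇z| = √(a²+b²) = 0.25887, so dip δ = arctan(0.25887) = 14.51°.
True thickness = vertical thickness × cos δ = 20.5 × cos 14.51° = 19.85 m.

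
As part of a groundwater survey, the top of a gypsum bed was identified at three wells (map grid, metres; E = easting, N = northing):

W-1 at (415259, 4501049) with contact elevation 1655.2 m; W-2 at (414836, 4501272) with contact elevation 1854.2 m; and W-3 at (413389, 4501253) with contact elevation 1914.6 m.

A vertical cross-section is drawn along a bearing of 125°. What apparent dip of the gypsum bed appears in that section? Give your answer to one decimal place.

26.5°

Two edge vectors: W-1→W-2 = (-423, 223, 199), W-1→W-3 = (-1870, 204, 259.4).
Normal n = (W-1→W-2) × (W-1→W-3) = (17250.2, -262403.8, 330718).
So ∂z/∂E = −n_x/n_z = −0.05216 and ∂z/∂N = −n_y/n_z = 0.79344.
Unit vector along 125° is (sin 125°, cos 125°) = (0.8192, -0.5736).
Slope in that direction = a·(0.8192) + b·(-0.5736) = −0.49782.
Apparent dip = arctan|0.49782| = 26.5° (true dip is 38.5°, so apparent ≤ true as expected).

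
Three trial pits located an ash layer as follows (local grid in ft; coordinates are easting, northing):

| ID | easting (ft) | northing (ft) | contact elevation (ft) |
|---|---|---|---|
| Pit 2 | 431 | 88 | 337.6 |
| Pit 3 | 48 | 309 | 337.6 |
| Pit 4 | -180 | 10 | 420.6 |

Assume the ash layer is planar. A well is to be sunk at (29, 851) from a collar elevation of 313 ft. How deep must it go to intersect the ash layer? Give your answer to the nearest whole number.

Let the plane be z = a·easting + b·northing + c.
Pit 3−Pit 2: −383a + 221b = 0;  Pit 4−Pit 2: −611a − 78b = 83.
Solving gives a = −0.11123, b = −0.19277.
Then c = 337.6 − a·431 − b·88 = 402.51.
At (29, 851): z_contact = −3.2 − 164.0 + 402.51 = 235.2 ft.
Depth below ground = 313 − 235.2 = 78 ft.

78 ft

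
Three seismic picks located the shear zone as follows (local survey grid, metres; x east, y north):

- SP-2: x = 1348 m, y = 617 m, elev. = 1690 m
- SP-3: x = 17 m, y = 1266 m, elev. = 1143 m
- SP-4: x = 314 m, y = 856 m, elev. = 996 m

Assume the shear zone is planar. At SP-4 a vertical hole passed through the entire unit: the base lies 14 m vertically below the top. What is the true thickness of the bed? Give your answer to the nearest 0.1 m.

Two edge vectors: SP-2→SP-3 = (-1331, 649, -547), SP-2→SP-4 = (-1034, 239, -694).
Normal n = (SP-2→SP-3) × (SP-2→SP-4) = (-319673, -358116, 352957).
So ∂z/∂x = −n_x/n_z = 0.90570 and ∂z/∂y = −n_y/n_z = 1.01462.
|∇z| = √(a²+b²) = 1.36005, so dip δ = arctan(1.36005) = 53.67°.
True thickness = vertical thickness × cos δ = 14 × cos 53.67° = 8.3 m.

8.3 m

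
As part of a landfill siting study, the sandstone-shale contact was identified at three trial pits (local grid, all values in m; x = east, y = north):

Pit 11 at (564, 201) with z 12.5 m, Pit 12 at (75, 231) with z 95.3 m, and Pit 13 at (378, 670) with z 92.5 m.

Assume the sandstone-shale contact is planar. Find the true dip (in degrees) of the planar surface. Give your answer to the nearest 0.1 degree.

11.0°

Two edge vectors: Pit 11→Pit 12 = (-489, 30, 82.8), Pit 11→Pit 13 = (-186, 469, 80).
Normal n = (Pit 11→Pit 12) × (Pit 11→Pit 13) = (-36433.2, 23719.2, -223761).
So ∂z/∂x = −n_x/n_z = −0.16282 and ∂z/∂y = −n_y/n_z = 0.10600.
Gradient magnitude |∇z| = √(a² + b²) = √(0.02651 + 0.01124) = 0.19429.
True dip = arctan(0.19429) = 11.0°, dipping toward ESE (azimuth ≈ 123°).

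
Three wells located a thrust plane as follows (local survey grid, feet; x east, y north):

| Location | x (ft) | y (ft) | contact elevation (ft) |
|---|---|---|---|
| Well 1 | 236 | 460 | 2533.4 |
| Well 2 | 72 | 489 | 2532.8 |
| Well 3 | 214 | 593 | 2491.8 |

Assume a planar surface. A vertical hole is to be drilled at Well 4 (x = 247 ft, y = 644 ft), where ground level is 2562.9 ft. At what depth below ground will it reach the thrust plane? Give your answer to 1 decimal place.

89.3 ft

Let the plane be z = a·x + b·y + c.
Well 2−Well 1: −164a + 29b = −0.6;  Well 3−Well 1: −22a + 133b = −41.6.
Solving gives a = −0.05321, b = −0.32158.
Then c = 2533.4 − a·236 − b·460 = 2693.89.
At (247, 644): z_contact = −13.14 − 207.10 + 2693.89 = 2473.64 ft.
Depth below ground = 2562.9 − 2473.64 = 89.3 ft.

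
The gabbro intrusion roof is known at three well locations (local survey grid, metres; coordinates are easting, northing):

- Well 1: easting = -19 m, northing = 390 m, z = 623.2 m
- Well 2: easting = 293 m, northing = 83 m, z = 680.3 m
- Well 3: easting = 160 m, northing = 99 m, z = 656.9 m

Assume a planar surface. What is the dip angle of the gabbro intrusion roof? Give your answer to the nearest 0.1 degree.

Two edge vectors: Well 1→Well 2 = (312, -307, 57.1), Well 1→Well 3 = (179, -291, 33.7).
Normal n = (Well 1→Well 2) × (Well 1→Well 3) = (6270.2, -293.5, -35839).
So ∂z/∂easting = −n_x/n_z = 0.17495 and ∂z/∂northing = −n_y/n_z = −0.00819.
Gradient magnitude |∇z| = √(a² + b²) = √(0.03061 + 0.00007) = 0.17515.
True dip = arctan(0.17515) = 9.9°, dipping toward W (azimuth ≈ 273°).

9.9°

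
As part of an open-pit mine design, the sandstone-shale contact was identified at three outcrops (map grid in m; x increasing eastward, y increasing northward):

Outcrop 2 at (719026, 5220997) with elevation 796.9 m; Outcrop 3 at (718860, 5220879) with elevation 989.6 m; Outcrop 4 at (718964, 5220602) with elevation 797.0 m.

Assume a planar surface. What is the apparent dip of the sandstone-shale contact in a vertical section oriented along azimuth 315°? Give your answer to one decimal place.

Let the plane be z = a·x + b·y + c.
Outcrop 3−Outcrop 2: −166a − 118b = 192.7;  Outcrop 4−Outcrop 2: −62a − 395b = 0.1.
Solving gives a = −1.30643, b = 0.20481.
Unit vector along 315° is (sin 315°, cos 315°) = (-0.7071, 0.7071).
Slope in that direction = a·(-0.7071) + b·(0.7071) = 1.06860.
Apparent dip = arctan|1.06860| = 46.9° (true dip is 52.9°, so apparent ≤ true as expected).

46.9°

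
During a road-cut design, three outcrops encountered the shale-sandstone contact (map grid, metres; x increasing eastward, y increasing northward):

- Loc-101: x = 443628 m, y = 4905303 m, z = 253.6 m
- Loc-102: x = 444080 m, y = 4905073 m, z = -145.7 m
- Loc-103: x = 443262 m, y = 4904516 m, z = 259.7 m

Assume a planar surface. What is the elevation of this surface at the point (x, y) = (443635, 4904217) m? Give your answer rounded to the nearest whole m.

-105 m

Two edge vectors: Loc-101→Loc-102 = (452, -230, -399.3), Loc-101→Loc-103 = (-366, -787, 6.1).
Normal n = (Loc-101→Loc-102) × (Loc-101→Loc-103) = (-315652.1, 143386.6, -439904).
So ∂z/∂x = −n_x/n_z = −0.71754769 and ∂z/∂y = −n_y/n_z = 0.32594975.
Intercept c from Loc-101: 253.6 + 318324.25 − 1598882.30 = −1280304.45.
At (443635, 4904217): z = −318329.3 + 1598528.3 − 1280304.45 = -105.4 m.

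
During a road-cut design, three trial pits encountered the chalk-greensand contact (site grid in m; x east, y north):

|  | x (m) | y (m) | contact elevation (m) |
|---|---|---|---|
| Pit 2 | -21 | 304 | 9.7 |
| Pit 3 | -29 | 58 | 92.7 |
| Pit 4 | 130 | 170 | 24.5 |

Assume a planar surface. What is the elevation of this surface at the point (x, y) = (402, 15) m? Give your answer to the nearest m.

Let the plane be z = a·x + b·y + c.
Pit 3−Pit 2: −8a − 246b = 83;  Pit 4−Pit 2: 151a − 134b = 14.8.
Solving gives a = −0.19575, b = −0.33103.
Then c = 9.7 − a·-21 − b·304 = 106.22.
At (402, 15): z = −78.7 − 5.0 + 106.22 = 22.6 m.

23 m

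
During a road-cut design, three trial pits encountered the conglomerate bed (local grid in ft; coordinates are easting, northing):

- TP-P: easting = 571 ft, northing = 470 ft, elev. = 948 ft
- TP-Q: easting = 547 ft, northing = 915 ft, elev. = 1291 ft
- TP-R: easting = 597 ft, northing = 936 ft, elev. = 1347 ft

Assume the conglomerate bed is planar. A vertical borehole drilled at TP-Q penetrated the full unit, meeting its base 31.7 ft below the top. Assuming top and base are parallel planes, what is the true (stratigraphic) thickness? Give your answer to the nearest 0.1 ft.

21.1 ft

Let the plane be z = a·easting + b·northing + c.
TP-Q−TP-P: −24a + 445b = 343;  TP-R−TP-P: 26a + 466b = 399.
Solving gives a = 0.77863, b = 0.81278.
|∇z| = √(a²+b²) = 1.12556, so dip δ = arctan(1.12556) = 48.38°.
True thickness = vertical thickness × cos δ = 31.7 × cos 48.38° = 21.1 ft.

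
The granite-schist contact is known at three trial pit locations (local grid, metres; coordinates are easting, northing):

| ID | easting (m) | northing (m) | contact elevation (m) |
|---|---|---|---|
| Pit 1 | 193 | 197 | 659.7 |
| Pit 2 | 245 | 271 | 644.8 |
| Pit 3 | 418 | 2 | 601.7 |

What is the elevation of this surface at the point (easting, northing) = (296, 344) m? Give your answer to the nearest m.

Two edge vectors: Pit 1→Pit 2 = (52, 74, -14.9), Pit 1→Pit 3 = (225, -195, -58).
Normal n = (Pit 1→Pit 2) × (Pit 1→Pit 3) = (-7197.5, -336.5, -26790).
So ∂z/∂easting = −n_x/n_z = −0.26866 and ∂z/∂northing = −n_y/n_z = −0.01256.
Intercept c from Pit 1: 659.7 + 51.85 + 2.47 = 714.03.
At (296, 344): z = −79.5 − 4.3 + 714.03 = 630.2 m.

630 m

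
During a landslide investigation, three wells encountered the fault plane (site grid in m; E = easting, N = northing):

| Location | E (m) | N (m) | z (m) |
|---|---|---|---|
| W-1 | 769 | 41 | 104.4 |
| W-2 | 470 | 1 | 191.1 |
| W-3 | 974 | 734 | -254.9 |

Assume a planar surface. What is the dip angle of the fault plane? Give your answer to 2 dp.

26.83°

Two edge vectors: W-1→W-2 = (-299, -40, 86.7), W-1→W-3 = (205, 693, -359.3).
Normal n = (W-1→W-2) × (W-1→W-3) = (-45711.1, -89657.2, -199007).
So ∂z/∂E = −n_x/n_z = −0.22970 and ∂z/∂N = −n_y/n_z = −0.45052.
Gradient magnitude |∇z| = √(a² + b²) = √(0.05276 + 0.20297) = 0.50570.
True dip = arctan(0.50570) = 26.83°, dipping toward NNE (azimuth ≈ 027°).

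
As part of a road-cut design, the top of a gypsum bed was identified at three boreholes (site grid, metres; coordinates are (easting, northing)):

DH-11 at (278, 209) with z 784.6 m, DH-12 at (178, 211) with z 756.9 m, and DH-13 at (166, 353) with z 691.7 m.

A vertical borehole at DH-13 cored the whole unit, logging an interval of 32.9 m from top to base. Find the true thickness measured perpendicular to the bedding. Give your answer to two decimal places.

29.28 m

Two edge vectors: DH-11→DH-12 = (-100, 2, -27.7), DH-11→DH-13 = (-112, 144, -92.9).
Normal n = (DH-11→DH-12) × (DH-11→DH-13) = (3803, -6187.6, -14176).
So ∂z/∂E = −n_x/n_z = 0.26827 and ∂z/∂N = −n_y/n_z = −0.43648.
|∇z| = √(a²+b²) = 0.51234, so dip δ = arctan(0.51234) = 27.13°.
True thickness = vertical thickness × cos δ = 32.9 × cos 27.13° = 29.28 m.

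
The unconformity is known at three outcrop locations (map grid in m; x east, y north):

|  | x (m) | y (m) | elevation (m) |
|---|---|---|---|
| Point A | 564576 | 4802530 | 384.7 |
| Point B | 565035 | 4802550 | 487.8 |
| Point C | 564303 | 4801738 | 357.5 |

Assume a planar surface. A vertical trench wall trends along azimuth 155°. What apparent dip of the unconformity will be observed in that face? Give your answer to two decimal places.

7.71°

Let the plane be z = a·x + b·y + c.
Point B−Point A: 459a + 20b = 103.1;  Point C−Point A: −273a − 792b = −27.2.
Solving gives a = 0.22652, b = −0.04374.
Unit vector along 155° is (sin 155°, cos 155°) = (0.4226, -0.9063).
Slope in that direction = a·(0.4226) + b·(-0.9063) = 0.13537.
Apparent dip = arctan|0.13537| = 7.71° (true dip is 13.0°, so apparent ≤ true as expected).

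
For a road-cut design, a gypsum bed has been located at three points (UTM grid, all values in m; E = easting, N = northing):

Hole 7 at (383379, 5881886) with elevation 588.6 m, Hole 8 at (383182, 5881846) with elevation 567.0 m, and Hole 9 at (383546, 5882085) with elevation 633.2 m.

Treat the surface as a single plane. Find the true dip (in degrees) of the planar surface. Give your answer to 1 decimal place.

Two edge vectors: Hole 7→Hole 8 = (-197, -40, -21.6), Hole 7→Hole 9 = (167, 199, 44.6).
Normal n = (Hole 7→Hole 8) × (Hole 7→Hole 9) = (2514.4, 5179, -32523).
So ∂z/∂E = −n_x/n_z = 0.07731 and ∂z/∂N = −n_y/n_z = 0.15924.
Gradient magnitude |∇z| = √(a² + b²) = √(0.00598 + 0.02536) = 0.17702.
True dip = arctan(0.17702) = 10.0°, dipping toward SSW (azimuth ≈ 206°).

10.0°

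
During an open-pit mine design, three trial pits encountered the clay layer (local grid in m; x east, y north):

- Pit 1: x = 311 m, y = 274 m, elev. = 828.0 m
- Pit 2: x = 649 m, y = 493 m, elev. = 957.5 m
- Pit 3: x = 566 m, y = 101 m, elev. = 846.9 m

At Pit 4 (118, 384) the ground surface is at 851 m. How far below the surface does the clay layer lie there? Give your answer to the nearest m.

Let the plane be z = a·x + b·y + c.
Pit 2−Pit 1: 338a + 219b = 129.5;  Pit 3−Pit 1: 255a − 173b = 18.9.
Solving gives a = 0.23218, b = 0.23298.
Then c = 828 − a·311 − b·274 = 691.95.
At (118, 384): z_contact = 27.4 + 89.5 + 691.95 = 808.8 m.
Depth below ground = 851 − 808.8 = 42 m.

42 m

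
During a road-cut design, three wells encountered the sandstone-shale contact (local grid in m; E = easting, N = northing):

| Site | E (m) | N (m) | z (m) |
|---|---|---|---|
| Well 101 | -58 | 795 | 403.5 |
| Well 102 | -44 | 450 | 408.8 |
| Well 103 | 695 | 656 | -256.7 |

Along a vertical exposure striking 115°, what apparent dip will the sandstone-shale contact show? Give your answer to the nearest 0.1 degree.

38.0°

Let the plane be z = a·E + b·N + c.
Well 102−Well 101: 14a − 345b = 5.3;  Well 103−Well 101: 753a − 139b = −660.2.
Solving gives a = −0.88623, b = −0.05133.
Unit vector along 115° is (sin 115°, cos 115°) = (0.9063, -0.4226).
Slope in that direction = a·(0.9063) + b·(-0.4226) = −0.78151.
Apparent dip = arctan|0.78151| = 38.0° (true dip is 41.6°, so apparent ≤ true as expected).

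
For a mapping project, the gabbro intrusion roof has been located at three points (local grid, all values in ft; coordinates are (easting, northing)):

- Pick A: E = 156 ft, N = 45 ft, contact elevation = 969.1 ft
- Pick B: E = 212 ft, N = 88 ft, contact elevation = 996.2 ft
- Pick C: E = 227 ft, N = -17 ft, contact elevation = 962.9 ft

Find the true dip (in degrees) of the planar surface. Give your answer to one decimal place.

22.3°

Let the plane be z = a·E + b·N + c.
Pick B−Pick A: 56a + 43b = 27.1;  Pick C−Pick A: 71a − 62b = −6.2.
Solving gives a = 0.21664, b = 0.34809.
Gradient magnitude |∇z| = √(a² + b²) = √(0.04693 + 0.12117) = 0.41000.
True dip = arctan(0.41000) = 22.3°, dipping toward SSW (azimuth ≈ 212°).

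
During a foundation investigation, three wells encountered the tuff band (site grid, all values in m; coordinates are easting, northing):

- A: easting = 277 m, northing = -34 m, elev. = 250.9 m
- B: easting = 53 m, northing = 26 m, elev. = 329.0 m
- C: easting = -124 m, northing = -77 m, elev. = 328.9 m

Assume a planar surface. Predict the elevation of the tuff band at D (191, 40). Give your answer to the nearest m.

Two edge vectors: A→B = (-224, 60, 78.1), A→C = (-401, -43, 78).
Normal n = (A→B) × (A→C) = (8038.3, -13846.1, 33692).
So ∂z/∂easting = −n_x/n_z = −0.23858 and ∂z/∂northing = −n_y/n_z = 0.41096.
Intercept c from A: 250.9 + 66.09 + 13.97 = 330.96.
At (191, 40): z = −45.6 + 16.4 + 330.96 = 301.8 m.

302 m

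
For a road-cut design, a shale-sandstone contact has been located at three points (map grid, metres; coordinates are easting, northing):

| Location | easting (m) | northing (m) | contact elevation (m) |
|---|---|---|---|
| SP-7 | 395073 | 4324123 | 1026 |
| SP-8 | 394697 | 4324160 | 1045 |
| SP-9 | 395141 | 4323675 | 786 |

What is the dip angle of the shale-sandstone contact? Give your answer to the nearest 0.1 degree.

Let the plane be z = a·easting + b·northing + c.
SP-8−SP-7: −376a + 37b = 19;  SP-9−SP-7: 68a − 448b = −240.
Solving gives a = 0.00222, b = 0.53605.
Gradient magnitude |∇z| = √(a² + b²) = √(0.00000 + 0.28735) = 0.53606.
True dip = arctan(0.53606) = 28.2°, dipping toward S (azimuth ≈ 180°).

28.2°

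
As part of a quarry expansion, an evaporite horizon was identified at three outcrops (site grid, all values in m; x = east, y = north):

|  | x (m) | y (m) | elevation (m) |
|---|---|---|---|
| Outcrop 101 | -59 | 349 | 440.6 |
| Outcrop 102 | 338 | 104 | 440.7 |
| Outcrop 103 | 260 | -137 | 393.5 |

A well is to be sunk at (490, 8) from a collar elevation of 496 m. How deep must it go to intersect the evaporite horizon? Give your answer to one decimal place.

55.6 m

Let the plane be z = a·x + b·y + c.
Outcrop 102−Outcrop 101: 397a − 245b = 0.1;  Outcrop 103−Outcrop 101: 319a − 486b = −47.1.
Solving gives a = 0.10095, b = 0.16318.
Then c = 440.6 − a·-59 − b·349 = 389.61.
At (490, 8): z_contact = 49.47 + 1.31 + 389.61 = 440.38 m.
Depth below ground = 496 − 440.38 = 55.6 m.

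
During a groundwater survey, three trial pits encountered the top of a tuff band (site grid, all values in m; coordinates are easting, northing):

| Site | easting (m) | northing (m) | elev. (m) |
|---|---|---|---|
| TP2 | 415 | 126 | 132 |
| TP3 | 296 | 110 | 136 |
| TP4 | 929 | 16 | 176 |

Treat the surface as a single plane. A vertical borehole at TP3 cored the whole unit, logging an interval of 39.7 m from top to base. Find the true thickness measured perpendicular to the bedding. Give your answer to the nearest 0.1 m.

37.6 m

Two edge vectors: TP2→TP3 = (-119, -16, 4), TP2→TP4 = (514, -110, 44).
Normal n = (TP2→TP3) × (TP2→TP4) = (-264, 7292, 21314).
So ∂z/∂easting = −n_x/n_z = 0.01239 and ∂z/∂northing = −n_y/n_z = −0.34212.
|∇z| = √(a²+b²) = 0.34235, so dip δ = arctan(0.34235) = 18.90°.
True thickness = vertical thickness × cos δ = 39.7 × cos 18.90° = 37.6 m.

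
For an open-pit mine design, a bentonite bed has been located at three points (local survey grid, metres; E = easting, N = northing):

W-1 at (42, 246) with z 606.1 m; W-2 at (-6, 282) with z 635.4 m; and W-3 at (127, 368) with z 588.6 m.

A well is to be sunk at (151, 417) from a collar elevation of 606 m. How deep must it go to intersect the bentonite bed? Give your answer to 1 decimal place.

19.6 m

Two edge vectors: W-1→W-2 = (-48, 36, 29.3), W-1→W-3 = (85, 122, -17.5).
Normal n = (W-1→W-2) × (W-1→W-3) = (-4204.6, 1650.5, -8916).
So ∂z/∂E = −n_x/n_z = −0.47158 and ∂z/∂N = −n_y/n_z = 0.18512.
Intercept c from W-1: 606.1 + 19.81 − 45.54 = 580.37.
At (151, 417): z_contact = −71.21 + 77.19 + 580.37 = 586.35 m.
Depth below ground = 606 − 586.35 = 19.6 m.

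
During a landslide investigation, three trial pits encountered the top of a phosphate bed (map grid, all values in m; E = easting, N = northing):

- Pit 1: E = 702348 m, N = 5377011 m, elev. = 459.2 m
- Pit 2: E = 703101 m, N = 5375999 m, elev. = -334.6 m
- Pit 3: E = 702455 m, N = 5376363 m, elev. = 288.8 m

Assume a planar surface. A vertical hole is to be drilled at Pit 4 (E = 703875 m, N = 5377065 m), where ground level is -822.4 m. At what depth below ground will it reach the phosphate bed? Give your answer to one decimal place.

87.5 m

Two edge vectors: Pit 1→Pit 2 = (753, -1012, -793.8), Pit 1→Pit 3 = (107, -648, -170.4).
Normal n = (Pit 1→Pit 2) × (Pit 1→Pit 3) = (-341937.6, 43374.6, -379660).
So ∂z/∂E = −n_x/n_z = −0.900641627 and ∂z/∂N = −n_y/n_z = 0.114245904.
Intercept c from Pit 1: 459.2 + 632563.85 − 614301.48 = 18721.56.
At (703875, 5377065): z_contact = −633939.13 + 614307.65 + 18721.56 = -909.91 m.
Depth below ground = -822.4 − (-909.91) = 87.5 m.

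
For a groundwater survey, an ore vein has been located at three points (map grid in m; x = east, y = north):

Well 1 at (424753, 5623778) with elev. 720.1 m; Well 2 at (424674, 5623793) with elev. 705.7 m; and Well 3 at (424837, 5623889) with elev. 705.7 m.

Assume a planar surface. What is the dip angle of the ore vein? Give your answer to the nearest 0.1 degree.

15.2°

Two edge vectors: Well 1→Well 2 = (-79, 15, -14.4), Well 1→Well 3 = (84, 111, -14.4).
Normal n = (Well 1→Well 2) × (Well 1→Well 3) = (1382.4, -2347.2, -10029).
So ∂z/∂x = −n_x/n_z = 0.13784 and ∂z/∂y = −n_y/n_z = −0.23404.
Gradient magnitude |∇z| = √(a² + b²) = √(0.01900 + 0.05478) = 0.27162.
True dip = arctan(0.27162) = 15.2°, dipping toward NNW (azimuth ≈ 330°).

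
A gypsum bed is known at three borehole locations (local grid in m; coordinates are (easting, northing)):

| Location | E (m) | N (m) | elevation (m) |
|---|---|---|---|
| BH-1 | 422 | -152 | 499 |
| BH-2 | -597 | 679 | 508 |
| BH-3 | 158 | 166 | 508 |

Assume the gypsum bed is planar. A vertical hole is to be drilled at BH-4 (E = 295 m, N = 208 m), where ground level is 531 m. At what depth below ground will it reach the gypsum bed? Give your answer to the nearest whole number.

14 m

Two edge vectors: BH-1→BH-2 = (-1019, 831, 9), BH-1→BH-3 = (-264, 318, 9).
Normal n = (BH-1→BH-2) × (BH-1→BH-3) = (4617, 6795, -104658).
So ∂z/∂E = −n_x/n_z = 0.04412 and ∂z/∂N = −n_y/n_z = 0.06493.
Intercept c from BH-1: 499 − 18.62 + 9.87 = 490.25.
At (295, 208): z_contact = 13.0 + 13.5 + 490.25 = 516.8 m.
Depth below ground = 531 − 516.8 = 14 m.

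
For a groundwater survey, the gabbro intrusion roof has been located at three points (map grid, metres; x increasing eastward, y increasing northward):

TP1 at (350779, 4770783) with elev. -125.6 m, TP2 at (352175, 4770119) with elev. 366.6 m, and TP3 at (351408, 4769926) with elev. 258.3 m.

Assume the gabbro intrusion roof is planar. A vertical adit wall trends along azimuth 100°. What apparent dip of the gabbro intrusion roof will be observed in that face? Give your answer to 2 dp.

Two edge vectors: TP1→TP2 = (1396, -664, 492.2), TP1→TP3 = (629, -857, 383.9).
Normal n = (TP1→TP2) × (TP1→TP3) = (166905.8, -226330.6, -778716).
So ∂z/∂x = −n_x/n_z = 0.21433 and ∂z/∂y = −n_y/n_z = −0.29065.
Unit vector along 100° is (sin 100°, cos 100°) = (0.9848, -0.1736).
Slope in that direction = a·(0.9848) + b·(-0.1736) = 0.26155.
Apparent dip = arctan|0.26155| = 14.66° (true dip is 19.9°, so apparent ≤ true as expected).

14.66°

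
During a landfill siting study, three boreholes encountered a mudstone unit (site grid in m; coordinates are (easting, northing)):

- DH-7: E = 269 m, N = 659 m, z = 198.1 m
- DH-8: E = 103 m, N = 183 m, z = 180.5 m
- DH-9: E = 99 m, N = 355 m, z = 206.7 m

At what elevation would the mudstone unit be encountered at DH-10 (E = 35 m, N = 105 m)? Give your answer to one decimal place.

190.3 m

Let the plane be z = a·E + b·N + c.
DH-8−DH-7: −166a − 476b = −17.6;  DH-9−DH-7: −170a − 304b = 8.6.
Solving gives a = −0.31009, b = 0.14511.
Then c = 198.1 − a·269 − b·659 = 185.88.
At (35, 105): z = −10.9 + 15.2 + 185.88 = 190.3 m.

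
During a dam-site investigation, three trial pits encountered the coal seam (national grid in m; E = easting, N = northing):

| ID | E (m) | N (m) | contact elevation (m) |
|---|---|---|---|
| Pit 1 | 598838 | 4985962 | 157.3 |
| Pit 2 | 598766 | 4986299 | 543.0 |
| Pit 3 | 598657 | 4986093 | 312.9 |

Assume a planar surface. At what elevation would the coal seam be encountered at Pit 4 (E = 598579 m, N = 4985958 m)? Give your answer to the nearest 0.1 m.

162.3 m

Two edge vectors: Pit 1→Pit 2 = (-72, 337, 385.7), Pit 1→Pit 3 = (-181, 131, 155.6).
Normal n = (Pit 1→Pit 2) × (Pit 1→Pit 3) = (1910.5, -58608.5, 51565).
So ∂z/∂E = −n_x/n_z = −0.037050325 and ∂z/∂N = −n_y/n_z = 1.136594589.
Intercept c from Pit 1: 157.3 + 22187.14 − 5667017.43 = −5644672.99.
At (598579, 4985958): z = −22177.5 + 5667012.9 − 5644672.99 = 162.3 m.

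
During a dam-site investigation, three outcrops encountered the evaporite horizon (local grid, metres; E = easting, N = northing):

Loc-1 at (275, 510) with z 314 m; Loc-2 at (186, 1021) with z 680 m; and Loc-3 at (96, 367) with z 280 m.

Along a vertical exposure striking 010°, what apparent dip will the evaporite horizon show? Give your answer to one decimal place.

Two edge vectors: Loc-1→Loc-2 = (-89, 511, 366), Loc-1→Loc-3 = (-179, -143, -34).
Normal n = (Loc-1→Loc-2) × (Loc-1→Loc-3) = (34964, -68540, 104196).
So ∂z/∂E = −n_x/n_z = −0.33556 and ∂z/∂N = −n_y/n_z = 0.65780.
Unit vector along 010° is (sin 10°, cos 10°) = (0.1736, 0.9848).
Slope in that direction = a·(0.1736) + b·(0.9848) = 0.58954.
Apparent dip = arctan|0.58954| = 30.5° (true dip is 36.4°, so apparent ≤ true as expected).

30.5°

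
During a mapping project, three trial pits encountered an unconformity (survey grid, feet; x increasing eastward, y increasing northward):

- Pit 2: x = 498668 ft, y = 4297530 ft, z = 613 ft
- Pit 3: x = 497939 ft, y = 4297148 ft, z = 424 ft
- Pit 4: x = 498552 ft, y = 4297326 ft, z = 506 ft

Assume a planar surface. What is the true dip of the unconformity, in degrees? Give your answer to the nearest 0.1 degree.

Let the plane be z = a·x + b·y + c.
Pit 3−Pit 2: −729a − 382b = −189;  Pit 4−Pit 2: −116a − 204b = −107.
Solving gives a = −0.02220, b = 0.53713.
Gradient magnitude |∇z| = √(a² + b²) = √(0.00049 + 0.28851) = 0.53759.
True dip = arctan(0.53759) = 28.3°, dipping toward S (azimuth ≈ 178°).

28.3°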